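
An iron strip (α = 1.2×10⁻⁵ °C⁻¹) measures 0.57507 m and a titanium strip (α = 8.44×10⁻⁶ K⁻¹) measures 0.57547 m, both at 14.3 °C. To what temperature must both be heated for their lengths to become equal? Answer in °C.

L₁(1 + α₁ΔT) = L₂(1 + α₂ΔT) ⇒ ΔT = (L₂ − L₁)/(α₁L₁ − α₂L₂)
L₂ − L₁ = 0.57547 − 0.57507 = 4.00×10⁻⁴ m
α₁L₁ − α₂L₂ = 1.2×10⁻⁵×0.57507 − 8.44×10⁻⁶×0.57547 = 2.0438732×10⁻⁶ m/K
ΔT = 4.00×10⁻⁴ / 2.0438732×10⁻⁶ = 195.707 K
T = 14.3 + 195.707 = 210.007 °C

T = 210.0 °C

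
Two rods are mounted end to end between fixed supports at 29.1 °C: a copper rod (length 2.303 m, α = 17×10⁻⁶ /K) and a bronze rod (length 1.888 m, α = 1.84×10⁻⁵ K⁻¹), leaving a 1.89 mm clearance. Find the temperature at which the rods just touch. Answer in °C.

Gap closes when ΔL₁ + ΔL₂ = 1.89 mm = 1.89×10⁻³ m
(α₁L₁ + α₂L₂)ΔT = g
α₁L₁ + α₂L₂ = 17×10⁻⁶×2.303 + 1.84×10⁻⁵×1.888 = 7.38902×10⁻⁵ m/K
ΔT = 1.89×10⁻³ / 7.38902×10⁻⁵ = 25.578 K
T = 29.1 + 25.578 = 54.678 °C

T = 54.7 °C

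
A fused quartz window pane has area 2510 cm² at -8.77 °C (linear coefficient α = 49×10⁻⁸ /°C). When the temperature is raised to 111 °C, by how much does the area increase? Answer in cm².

ΔA = 0.295 cm²

Area coefficient ≈ 2α; |ΔT| = 119.77 K
ΔA = 2αA₀ΔT = 2(49×10⁻⁸)(2510)(119.77) = 0.295 cm²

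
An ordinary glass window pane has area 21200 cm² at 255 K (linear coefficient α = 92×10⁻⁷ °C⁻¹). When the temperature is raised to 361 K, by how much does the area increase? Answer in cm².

ΔA = 41.3 cm²

Area coefficient ≈ 2α; |ΔT| = 106 K
ΔA = 2αA₀ΔT = 2(92×10⁻⁷)(21200)(106) = 41.3 cm²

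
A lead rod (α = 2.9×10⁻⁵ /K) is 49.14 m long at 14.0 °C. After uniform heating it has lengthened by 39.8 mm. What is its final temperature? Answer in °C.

T = 41.9 °C

ΔL = αL₀ΔT ⇒ ΔT = ΔL / (αL₀)
ΔT = 39.8×10⁻³ m / (2.9×10⁻⁵ × 49.14 m) = 27.929 K
T = 14.0 + 27.929 = 41.929 °C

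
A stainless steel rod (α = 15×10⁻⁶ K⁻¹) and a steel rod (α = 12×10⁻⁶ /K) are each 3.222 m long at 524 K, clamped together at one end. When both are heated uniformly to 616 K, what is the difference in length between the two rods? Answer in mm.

0.889 mm

ΔT = 92 K
stainless steel: ΔL = 15×10⁻⁶ × 3.222 m × 92 = 4.4464×10⁻³ m = 4.4464 mm
steel: ΔL = 12×10⁻⁶ × 3.222 m × 92 = 3.5571×10⁻³ m = 3.5571 mm
difference = 4.4464 − 3.5571 = 0.8893 mm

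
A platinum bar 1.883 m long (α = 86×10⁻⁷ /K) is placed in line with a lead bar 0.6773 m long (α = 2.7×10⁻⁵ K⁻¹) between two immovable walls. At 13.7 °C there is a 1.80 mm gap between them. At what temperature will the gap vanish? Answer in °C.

Gap closes when ΔL₁ + ΔL₂ = 1.80 mm = 1.80×10⁻³ m
(α₁L₁ + α₂L₂)ΔT = g
α₁L₁ + α₂L₂ = 86×10⁻⁷×1.883 + 2.7×10⁻⁵×0.6773 = 3.44809×10⁻⁵ m/K
ΔT = 1.80×10⁻³ / 3.44809×10⁻⁵ = 52.203 K
T = 13.7 + 52.203 = 65.903 °C

T = 65.9 °C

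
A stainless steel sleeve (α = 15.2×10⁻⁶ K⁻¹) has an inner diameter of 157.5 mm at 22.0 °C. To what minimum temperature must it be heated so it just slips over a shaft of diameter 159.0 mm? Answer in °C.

T = 649 °C

Required Δd = 159.0 − 157.5 = 1.5 mm
Δd = αd₀ΔT ⇒ ΔT = Δd/(αd₀) = 1.5 / (15.2×10⁻⁶ × 157.5) = 626.57 K
T_min = 22.0 + 626.57 = 648.57 °C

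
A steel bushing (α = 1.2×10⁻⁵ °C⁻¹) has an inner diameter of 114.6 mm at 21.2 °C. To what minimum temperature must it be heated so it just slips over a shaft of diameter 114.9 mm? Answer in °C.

Required Δd = 114.9 − 114.6 = 0.3 mm
Δd = αd₀ΔT ⇒ ΔT = Δd/(αd₀) = 0.3 / (1.2×10⁻⁵ × 114.6) = 218.15 K
T_min = 21.2 + 218.15 = 239.35 °C

T = 239 °C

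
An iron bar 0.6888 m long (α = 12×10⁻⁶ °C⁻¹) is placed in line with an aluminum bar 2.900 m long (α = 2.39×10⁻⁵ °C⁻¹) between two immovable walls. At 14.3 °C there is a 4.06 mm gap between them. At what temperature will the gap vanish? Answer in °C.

Gap closes when ΔL₁ + ΔL₂ = 4.06 mm = 4.06×10⁻³ m
(α₁L₁ + α₂L₂)ΔT = g
α₁L₁ + α₂L₂ = 12×10⁻⁶×0.6888 + 2.39×10⁻⁵×2.900 = 7.75756×10⁻⁵ m/K
ΔT = 4.06×10⁻³ / 7.75756×10⁻⁵ = 52.336 K
T = 14.3 + 52.336 = 66.636 °C

T = 66.6 °C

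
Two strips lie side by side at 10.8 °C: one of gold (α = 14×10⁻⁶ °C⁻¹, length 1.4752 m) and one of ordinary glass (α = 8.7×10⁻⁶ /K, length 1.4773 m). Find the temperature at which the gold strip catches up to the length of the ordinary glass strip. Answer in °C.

Equal length when α₁L₁ΔT − α₂L₂ΔT = L₂ − L₁ = 2.10×10⁻³ m
α₁L₁ = 2.06528×10⁻⁵, α₂L₂ = 1.285251×10⁻⁵ → Δ(αL) = 7.80029×10⁻⁶ m/K
ΔT = 2.10×10⁻³ / 7.80029×10⁻⁶ = 269.221 K, so T = 10.8 + 269.221 = 280.021 °C

T = 280.0 °C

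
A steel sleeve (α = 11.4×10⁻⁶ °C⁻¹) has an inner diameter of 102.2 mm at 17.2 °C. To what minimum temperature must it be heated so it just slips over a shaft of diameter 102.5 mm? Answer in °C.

Required Δd = 102.5 − 102.2 = 0.3 mm
Δd = αd₀ΔT ⇒ ΔT = Δd/(αd₀) = 0.3 / (11.4×10⁻⁶ × 102.2) = 257.49 K
T_min = 17.2 + 257.49 = 274.69 °C

T = 275 °C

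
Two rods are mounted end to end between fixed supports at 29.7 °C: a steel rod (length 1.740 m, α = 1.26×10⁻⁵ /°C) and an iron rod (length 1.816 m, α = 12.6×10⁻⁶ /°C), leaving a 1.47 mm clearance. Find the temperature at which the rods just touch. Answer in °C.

T = 62.5 °C

α₁L₁ = 2.1924×10⁻⁵ m/K, α₂L₂ = 2.28816×10⁻⁵ m/K → total 4.48056×10⁻⁵ m/K
ΔT = g/(α₁L₁+α₂L₂) = 1.47×10⁻³ / 4.48056×10⁻⁵ = 32.808 K
T = 29.7 + 32.808 = 62.508 °C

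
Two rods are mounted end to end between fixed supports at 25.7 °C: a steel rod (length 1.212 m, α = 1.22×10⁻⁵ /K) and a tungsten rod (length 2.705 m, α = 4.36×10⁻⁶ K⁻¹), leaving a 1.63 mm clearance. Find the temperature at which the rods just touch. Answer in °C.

Gap closes when ΔL₁ + ΔL₂ = 1.63 mm = 1.63×10⁻³ m
(α₁L₁ + α₂L₂)ΔT = g
α₁L₁ + α₂L₂ = 1.22×10⁻⁵×1.212 + 4.36×10⁻⁶×2.705 = 2.65802×10⁻⁵ m/K
ΔT = 1.63×10⁻³ / 2.65802×10⁻⁵ = 61.324 K
T = 25.7 + 61.324 = 87.024 °C

T = 87.0 °C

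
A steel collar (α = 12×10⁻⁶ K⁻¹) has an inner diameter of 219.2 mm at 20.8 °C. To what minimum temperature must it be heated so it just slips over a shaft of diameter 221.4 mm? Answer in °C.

T = 857 °C

Required Δd = 221.4 − 219.2 = 2.2 mm
Δd = αd₀ΔT ⇒ ΔT = Δd/(αd₀) = 2.2 / (12×10⁻⁶ × 219.2) = 836.37 K
T_min = 20.8 + 836.37 = 857.17 °C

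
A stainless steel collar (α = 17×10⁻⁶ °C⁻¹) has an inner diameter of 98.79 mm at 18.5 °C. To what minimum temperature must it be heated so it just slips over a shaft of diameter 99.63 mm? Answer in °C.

T = 519 °C

Required Δd = 99.63 − 98.79 = 0.84 mm
Δd = αd₀ΔT ⇒ ΔT = Δd/(αd₀) = 0.84 / (17×10⁻⁶ × 98.79) = 500.17 K
T_min = 18.5 + 500.17 = 518.67 °C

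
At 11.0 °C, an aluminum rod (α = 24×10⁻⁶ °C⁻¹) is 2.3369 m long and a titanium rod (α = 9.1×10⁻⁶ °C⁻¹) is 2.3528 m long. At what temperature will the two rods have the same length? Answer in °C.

L₁(1 + α₁ΔT) = L₂(1 + α₂ΔT) ⇒ ΔT = (L₂ − L₁)/(α₁L₁ − α₂L₂)
L₂ − L₁ = 2.3528 − 2.3369 = 1.59×10⁻² m
α₁L₁ − α₂L₂ = 24×10⁻⁶×2.3369 − 9.1×10⁻⁶×2.3528 = 3.467512×10⁻⁵ m/K
ΔT = 1.59×10⁻² / 3.467512×10⁻⁵ = 458.542 K
T = 11.0 + 458.542 = 469.542 °C

T = 469.5 °C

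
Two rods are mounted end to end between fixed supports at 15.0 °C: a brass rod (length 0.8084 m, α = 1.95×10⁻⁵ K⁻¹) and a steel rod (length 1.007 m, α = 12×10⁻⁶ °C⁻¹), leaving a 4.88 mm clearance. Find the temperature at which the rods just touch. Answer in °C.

T = 190 °C

Gap closes when ΔL₁ + ΔL₂ = 4.88 mm = 4.88×10⁻³ m
(α₁L₁ + α₂L₂)ΔT = g
α₁L₁ + α₂L₂ = 1.95×10⁻⁵×0.8084 + 12×10⁻⁶×1.007 = 2.78478×10⁻⁵ m/K
ΔT = 4.88×10⁻³ / 2.78478×10⁻⁵ = 175.24 K
T = 15.0 + 175.24 = 190.24 °C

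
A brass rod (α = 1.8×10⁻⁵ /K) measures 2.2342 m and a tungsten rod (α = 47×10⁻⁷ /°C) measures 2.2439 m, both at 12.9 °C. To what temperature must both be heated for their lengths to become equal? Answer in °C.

T = 339.8 °C

Equal length when α₁L₁ΔT − α₂L₂ΔT = L₂ − L₁ = 9.70×10⁻³ m
α₁L₁ = 4.02156×10⁻⁵, α₂L₂ = 1.054633×10⁻⁵ → Δ(αL) = 2.966927×10⁻⁵ m/K
ΔT = 9.70×10⁻³ / 2.966927×10⁻⁵ = 326.938 K, so T = 12.9 + 326.938 = 339.838 °C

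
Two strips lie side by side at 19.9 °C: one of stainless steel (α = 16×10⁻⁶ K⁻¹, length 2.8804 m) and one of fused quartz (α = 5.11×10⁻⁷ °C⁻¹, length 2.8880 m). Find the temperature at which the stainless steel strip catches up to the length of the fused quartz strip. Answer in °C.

Equal length when α₁L₁ΔT − α₂L₂ΔT = L₂ − L₁ = 7.60×10⁻³ m
α₁L₁ = 4.60864×10⁻⁵, α₂L₂ = 1.475768×10⁻⁶ → Δ(αL) = 4.4610632×10⁻⁵ m/K
ΔT = 7.60×10⁻³ / 4.4610632×10⁻⁵ = 170.363 K, so T = 19.9 + 170.363 = 190.263 °C

T = 190.3 °C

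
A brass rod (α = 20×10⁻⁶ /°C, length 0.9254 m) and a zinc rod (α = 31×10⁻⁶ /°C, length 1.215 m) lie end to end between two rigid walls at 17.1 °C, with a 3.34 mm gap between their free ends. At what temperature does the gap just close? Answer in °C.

Gap closes when ΔL₁ + ΔL₂ = 3.34 mm = 3.34×10⁻³ m
(α₁L₁ + α₂L₂)ΔT = g
α₁L₁ + α₂L₂ = 20×10⁻⁶×0.9254 + 31×10⁻⁶×1.215 = 5.6173×10⁻⁵ m/K
ΔT = 3.34×10⁻³ / 5.6173×10⁻⁵ = 59.459 K
T = 17.1 + 59.459 = 76.559 °C

T = 76.6 °C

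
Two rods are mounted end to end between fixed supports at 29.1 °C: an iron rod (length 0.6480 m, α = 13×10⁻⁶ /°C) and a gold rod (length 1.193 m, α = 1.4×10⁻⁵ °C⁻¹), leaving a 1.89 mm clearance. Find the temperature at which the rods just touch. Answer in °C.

T = 104 °C

α₁L₁ = 8.424×10⁻⁶ m/K, α₂L₂ = 1.6702×10⁻⁵ m/K → total 2.5126×10⁻⁵ m/K
ΔT = g/(α₁L₁+α₂L₂) = 1.89×10⁻³ / 2.5126×10⁻⁵ = 75.22 K
T = 29.1 + 75.22 = 104.32 °C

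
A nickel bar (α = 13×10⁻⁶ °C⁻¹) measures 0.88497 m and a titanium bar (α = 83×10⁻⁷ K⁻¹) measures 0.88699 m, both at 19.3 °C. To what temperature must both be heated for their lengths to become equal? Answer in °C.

L₁(1 + α₁ΔT) = L₂(1 + α₂ΔT) ⇒ ΔT = (L₂ − L₁)/(α₁L₁ − α₂L₂)
L₂ − L₁ = 0.88699 − 0.88497 = 2.02×10⁻³ m
α₁L₁ − α₂L₂ = 13×10⁻⁶×0.88497 − 83×10⁻⁷×0.88699 = 4.142593×10⁻⁶ m/K
ΔT = 2.02×10⁻³ / 4.142593×10⁻⁶ = 487.617 K
T = 19.3 + 487.617 = 506.917 °C

T = 506.9 °C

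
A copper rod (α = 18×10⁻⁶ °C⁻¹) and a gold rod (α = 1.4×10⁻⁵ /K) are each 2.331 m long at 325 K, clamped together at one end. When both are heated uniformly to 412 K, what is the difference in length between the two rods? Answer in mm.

ΔT = 87 K
copper: ΔL = 18×10⁻⁶ × 2.331 m × 87 = 3.6503×10⁻³ m = 3.6503 mm
gold: ΔL = 1.4×10⁻⁵ × 2.331 m × 87 = 2.8392×10⁻³ m = 2.8392 mm
difference = 3.6503 − 2.8392 = 0.8111 mm

0.811 mm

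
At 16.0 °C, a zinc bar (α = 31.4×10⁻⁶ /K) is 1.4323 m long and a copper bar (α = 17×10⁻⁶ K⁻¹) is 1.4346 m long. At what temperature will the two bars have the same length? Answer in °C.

L₁(1 + α₁ΔT) = L₂(1 + α₂ΔT) ⇒ ΔT = (L₂ − L₁)/(α₁L₁ − α₂L₂)
L₂ − L₁ = 1.4346 − 1.4323 = 2.30×10⁻³ m
α₁L₁ − α₂L₂ = 31.4×10⁻⁶×1.4323 − 17×10⁻⁶×1.4346 = 2.058602×10⁻⁵ m/K
ΔT = 2.30×10⁻³ / 2.058602×10⁻⁵ = 111.726 K
T = 16.0 + 111.726 = 127.726 °C

T = 127.7 °C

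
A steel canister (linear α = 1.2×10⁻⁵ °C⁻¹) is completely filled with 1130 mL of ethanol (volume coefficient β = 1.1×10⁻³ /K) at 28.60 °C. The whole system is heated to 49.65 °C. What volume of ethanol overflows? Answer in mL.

25.3 mL

The canister also expands: β_container ≈ 3α = 3.6×10⁻⁵ /K
Net overflow = V₀(β_liq − 3α_cont)ΔT
β − 3α = 1.10×10⁻³ − 3.6×10⁻⁵ = 1.064×10⁻³ /K; ΔT = 21.05 K
ΔV = 1130 × 1.064×10⁻³ × 21.05 = 25.3 mL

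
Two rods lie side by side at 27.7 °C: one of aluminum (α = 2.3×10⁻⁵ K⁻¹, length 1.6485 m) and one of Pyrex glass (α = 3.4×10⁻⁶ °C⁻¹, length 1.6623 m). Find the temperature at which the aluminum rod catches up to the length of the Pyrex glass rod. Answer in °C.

T = 455.4 °C

L₁(1 + α₁ΔT) = L₂(1 + α₂ΔT) ⇒ ΔT = (L₂ − L₁)/(α₁L₁ − α₂L₂)
L₂ − L₁ = 1.6623 − 1.6485 = 1.38×10⁻² m
α₁L₁ − α₂L₂ = 2.3×10⁻⁵×1.6485 − 3.4×10⁻⁶×1.6623 = 3.226368×10⁻⁵ m/K
ΔT = 1.38×10⁻² / 3.226368×10⁻⁵ = 427.726 K
T = 27.7 + 427.726 = 455.426 °C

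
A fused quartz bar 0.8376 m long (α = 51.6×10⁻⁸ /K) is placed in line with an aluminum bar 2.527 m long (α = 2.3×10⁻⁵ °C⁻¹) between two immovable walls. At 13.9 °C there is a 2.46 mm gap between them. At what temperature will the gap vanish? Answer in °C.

T = 55.9 °C

α₁L₁ = 4.322016×10⁻⁷ m/K, α₂L₂ = 5.8121×10⁻⁵ m/K → total 5.85532016×10⁻⁵ m/K
ΔT = g/(α₁L₁+α₂L₂) = 2.46×10⁻³ / 5.85532016×10⁻⁵ = 42.013 K
T = 13.9 + 42.013 = 55.913 °C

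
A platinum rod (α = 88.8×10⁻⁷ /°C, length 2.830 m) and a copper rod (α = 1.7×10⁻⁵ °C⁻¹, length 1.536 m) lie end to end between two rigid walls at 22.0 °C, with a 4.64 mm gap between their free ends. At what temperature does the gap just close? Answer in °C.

T = 113 °C

Gap closes when ΔL₁ + ΔL₂ = 4.64 mm = 4.64×10⁻³ m
(α₁L₁ + α₂L₂)ΔT = g
α₁L₁ + α₂L₂ = 88.8×10⁻⁷×2.830 + 1.7×10⁻⁵×1.536 = 5.12424×10⁻⁵ m/K
ΔT = 4.64×10⁻³ / 5.12424×10⁻⁵ = 90.55 K
T = 22.0 + 90.55 = 112.55 °C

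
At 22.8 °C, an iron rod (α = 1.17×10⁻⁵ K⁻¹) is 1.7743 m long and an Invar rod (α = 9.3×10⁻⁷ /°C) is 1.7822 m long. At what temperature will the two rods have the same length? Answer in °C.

T = 436.4 °C

Equal length when α₁L₁ΔT − α₂L₂ΔT = L₂ − L₁ = 7.90×10⁻³ m
α₁L₁ = 2.075931×10⁻⁵, α₂L₂ = 1.657446×10⁻⁶ → Δ(αL) = 1.9101864×10⁻⁵ m/K
ΔT = 7.90×10⁻³ / 1.9101864×10⁻⁵ = 413.572 K, so T = 22.8 + 413.572 = 436.372 °C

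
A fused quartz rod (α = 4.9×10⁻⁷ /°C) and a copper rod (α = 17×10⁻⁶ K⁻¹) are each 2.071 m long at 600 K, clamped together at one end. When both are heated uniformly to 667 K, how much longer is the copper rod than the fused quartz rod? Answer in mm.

2.29 mm

ΔT = 67 K
fused quartz: ΔL = 4.9×10⁻⁷ × 2.071 m × 67 = 6.7991×10⁻⁵ m = 0.067991 mm
copper: ΔL = 17×10⁻⁶ × 2.071 m × 67 = 2.3589×10⁻³ m = 2.3589 mm
difference = 2.3589 − 0.067991 = 2.290909 mm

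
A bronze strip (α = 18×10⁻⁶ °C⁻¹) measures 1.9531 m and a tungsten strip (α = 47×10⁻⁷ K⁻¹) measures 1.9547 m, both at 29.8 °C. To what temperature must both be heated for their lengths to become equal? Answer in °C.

T = 91.41 °C

Equal length when α₁L₁ΔT − α₂L₂ΔT = L₂ − L₁ = 1.60×10⁻³ m
α₁L₁ = 3.51558×10⁻⁵, α₂L₂ = 9.18709×10⁻⁶ → Δ(αL) = 2.596871×10⁻⁵ m/K
ΔT = 1.60×10⁻³ / 2.596871×10⁻⁵ = 61.6126 K, so T = 29.8 + 61.6126 = 91.4126 °C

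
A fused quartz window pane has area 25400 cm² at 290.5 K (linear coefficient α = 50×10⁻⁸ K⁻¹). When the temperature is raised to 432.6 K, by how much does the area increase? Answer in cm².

Area coefficient ≈ 2α; |ΔT| = 142.1 K
ΔA = 2αA₀ΔT = 2(50×10⁻⁸)(25400)(142.1) = 3.61 cm²

ΔA = 3.61 cm²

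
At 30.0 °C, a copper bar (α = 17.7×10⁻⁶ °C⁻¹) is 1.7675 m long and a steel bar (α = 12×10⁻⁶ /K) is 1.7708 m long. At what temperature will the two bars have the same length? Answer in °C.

Equal length when α₁L₁ΔT − α₂L₂ΔT = L₂ − L₁ = 3.30×10⁻³ m
α₁L₁ = 3.128475×10⁻⁵, α₂L₂ = 2.12496×10⁻⁵ → Δ(αL) = 1.003515×10⁻⁵ m/K
ΔT = 3.30×10⁻³ / 1.003515×10⁻⁵ = 328.844 K, so T = 30.0 + 328.844 = 358.844 °C

T = 358.8 °C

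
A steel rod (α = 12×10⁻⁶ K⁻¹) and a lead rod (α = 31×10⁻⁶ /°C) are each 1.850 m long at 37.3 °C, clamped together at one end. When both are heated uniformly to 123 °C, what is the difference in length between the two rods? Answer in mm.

ΔT = 85.7 K
steel: ΔL = 12×10⁻⁶ × 1.850 m × 85.7 = 1.9025×10⁻³ m = 1.9025 mm
lead: ΔL = 31×10⁻⁶ × 1.850 m × 85.7 = 4.9149×10⁻³ m = 4.9149 mm
difference = 4.9149 − 1.9025 = 3.0124 mm

3.01 mm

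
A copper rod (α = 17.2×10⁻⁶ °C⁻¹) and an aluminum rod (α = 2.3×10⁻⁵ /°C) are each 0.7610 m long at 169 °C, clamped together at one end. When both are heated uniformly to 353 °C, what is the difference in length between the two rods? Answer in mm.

0.812 mm

ΔT = 184 K
copper: ΔL = 17.2×10⁻⁶ × 0.7610 m × 184 = 2.4084×10⁻³ m = 2.4084 mm
aluminum: ΔL = 2.3×10⁻⁵ × 0.7610 m × 184 = 3.2206×10⁻³ m = 3.2206 mm
difference = 3.2206 − 2.4084 = 0.8122 mm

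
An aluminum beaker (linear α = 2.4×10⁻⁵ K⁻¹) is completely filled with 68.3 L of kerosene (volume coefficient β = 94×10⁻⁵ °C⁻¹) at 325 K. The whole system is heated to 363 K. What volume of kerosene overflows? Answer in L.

2.25 L

The beaker also expands: β_container ≈ 3α = 7.2×10⁻⁵ /K
Net overflow = V₀(β_liq − 3α_cont)ΔT
β − 3α = 9.40×10⁻⁴ − 7.2×10⁻⁵ = 8.68×10⁻⁴ /K; ΔT = 38 K
ΔV = 68.3 × 8.68×10⁻⁴ × 38 = 2.25 L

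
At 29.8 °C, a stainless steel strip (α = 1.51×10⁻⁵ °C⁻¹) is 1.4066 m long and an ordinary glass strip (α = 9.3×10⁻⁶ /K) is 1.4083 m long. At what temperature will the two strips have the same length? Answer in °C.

T = 238.6 °C

L₁(1 + α₁ΔT) = L₂(1 + α₂ΔT) ⇒ ΔT = (L₂ − L₁)/(α₁L₁ − α₂L₂)
L₂ − L₁ = 1.4083 − 1.4066 = 1.70×10⁻³ m
α₁L₁ − α₂L₂ = 1.51×10⁻⁵×1.4066 − 9.3×10⁻⁶×1.4083 = 8.14247×10⁻⁶ m/K
ΔT = 1.70×10⁻³ / 8.14247×10⁻⁶ = 208.782 K
T = 29.8 + 208.782 = 238.582 °C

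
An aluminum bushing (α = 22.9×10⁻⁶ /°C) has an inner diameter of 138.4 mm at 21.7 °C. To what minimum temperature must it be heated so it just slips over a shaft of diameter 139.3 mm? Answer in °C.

Required Δd = 139.3 − 138.4 = 0.9 mm
Δd = αd₀ΔT ⇒ ΔT = Δd/(αd₀) = 0.9 / (22.9×10⁻⁶ × 138.4) = 283.97 K
T_min = 21.7 + 283.97 = 305.67 °C

T = 306 °C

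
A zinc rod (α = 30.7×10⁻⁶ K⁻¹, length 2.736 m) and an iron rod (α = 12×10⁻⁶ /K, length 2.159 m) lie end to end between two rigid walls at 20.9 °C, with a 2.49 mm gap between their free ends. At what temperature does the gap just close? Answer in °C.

T = 43.6 °C

Gap closes when ΔL₁ + ΔL₂ = 2.49 mm = 2.49×10⁻³ m
(α₁L₁ + α₂L₂)ΔT = g
α₁L₁ + α₂L₂ = 30.7×10⁻⁶×2.736 + 12×10⁻⁶×2.159 = 1.099032×10⁻⁴ m/K
ΔT = 2.49×10⁻³ / 1.099032×10⁻⁴ = 22.656 K
T = 20.9 + 22.656 = 43.556 °C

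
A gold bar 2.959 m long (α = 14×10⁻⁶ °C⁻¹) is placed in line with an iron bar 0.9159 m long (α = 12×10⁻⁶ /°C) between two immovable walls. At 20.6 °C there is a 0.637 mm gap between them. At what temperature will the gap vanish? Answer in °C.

Gap closes when ΔL₁ + ΔL₂ = 0.637 mm = 6.37×10⁻⁴ m
(α₁L₁ + α₂L₂)ΔT = g
α₁L₁ + α₂L₂ = 14×10⁻⁶×2.959 + 12×10⁻⁶×0.9159 = 5.24168×10⁻⁵ m/K
ΔT = 6.37×10⁻⁴ / 5.24168×10⁻⁵ = 12.153 K
T = 20.6 + 12.153 = 32.753 °C

T = 32.8 °C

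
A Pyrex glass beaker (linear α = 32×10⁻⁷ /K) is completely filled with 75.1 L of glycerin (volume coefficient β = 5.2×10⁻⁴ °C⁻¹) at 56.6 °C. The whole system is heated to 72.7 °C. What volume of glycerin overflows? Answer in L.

0.617 L

The beaker also expands: β_container ≈ 3α = 9.6×10⁻⁶ /K
Net overflow = V₀(β_liq − 3α_cont)ΔT
β − 3α = 5.20×10⁻⁴ − 9.6×10⁻⁶ = 5.104×10⁻⁴ /K; ΔT = 16.1 K
ΔV = 75.1 × 5.104×10⁻⁴ × 16.1 = 0.617 L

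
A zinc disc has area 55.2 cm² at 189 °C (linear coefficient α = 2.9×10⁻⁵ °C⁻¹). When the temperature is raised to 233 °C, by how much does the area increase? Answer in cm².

ΔA = 0.141 cm²

Area coefficient ≈ 2α; |ΔT| = 44 K
ΔA = 2αA₀ΔT = 2(2.9×10⁻⁵)(55.2)(44) = 0.141 cm²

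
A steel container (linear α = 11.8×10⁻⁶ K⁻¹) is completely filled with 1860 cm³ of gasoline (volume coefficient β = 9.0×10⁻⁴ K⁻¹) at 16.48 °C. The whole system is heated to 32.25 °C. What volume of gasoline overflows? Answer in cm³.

25.4 cm³

The container also expands: β_container ≈ 3α = 3.54×10⁻⁵ /K
Net overflow = V₀(β_liq − 3α_cont)ΔT
β − 3α = 9.00×10⁻⁴ − 3.54×10⁻⁵ = 8.646×10⁻⁴ /K; ΔT = 15.77 K
ΔV = 1860 × 8.646×10⁻⁴ × 15.77 = 25.4 cm³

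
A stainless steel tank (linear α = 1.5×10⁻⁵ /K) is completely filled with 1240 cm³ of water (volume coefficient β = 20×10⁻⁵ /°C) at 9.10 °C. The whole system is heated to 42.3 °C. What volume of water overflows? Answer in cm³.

The tank also expands: β_container ≈ 3α = 4.5×10⁻⁵ /K
Net overflow = V₀(β_liq − 3α_cont)ΔT
β − 3α = 2.00×10⁻⁴ − 4.5×10⁻⁵ = 1.55×10⁻⁴ /K; ΔT = 33.20 K
ΔV = 1240 × 1.55×10⁻⁴ × 33.20 = 6.38 cm³

6.38 cm³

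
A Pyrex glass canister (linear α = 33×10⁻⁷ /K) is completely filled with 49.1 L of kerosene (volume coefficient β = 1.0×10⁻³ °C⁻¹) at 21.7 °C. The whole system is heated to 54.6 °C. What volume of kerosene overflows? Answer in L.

1.60 L

The canister also expands: β_container ≈ 3α = 9.9×10⁻⁶ /K
Net overflow = V₀(β_liq − 3α_cont)ΔT
β − 3α = 1.00×10⁻³ − 9.9×10⁻⁶ = 9.901×10⁻⁴ /K; ΔT = 32.9 K
ΔV = 49.1 × 9.901×10⁻⁴ × 32.9 = 1.60 L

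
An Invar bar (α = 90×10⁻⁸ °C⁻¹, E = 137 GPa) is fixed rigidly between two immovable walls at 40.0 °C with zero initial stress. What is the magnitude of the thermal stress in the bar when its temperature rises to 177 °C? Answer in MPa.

σ = 16.9 MPa

Fully constrained: the free strain ε = αΔT is blocked, so σ = Eε = EαΔT.
|ΔT| = 137.0 K
σ = 137×10⁹ × 90×10⁻⁸ × 137.0 = 1.69×10⁷ Pa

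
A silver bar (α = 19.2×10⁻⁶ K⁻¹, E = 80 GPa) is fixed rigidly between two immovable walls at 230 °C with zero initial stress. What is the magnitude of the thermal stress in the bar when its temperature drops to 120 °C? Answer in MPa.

Fully constrained: the free strain ε = αΔT is blocked, so σ = Eε = EαΔT.
|ΔT| = 110 K
σ = 80.0×10⁹ × 19.2×10⁻⁶ × 110 = 1.69×10⁸ Pa

σ = 169 MPa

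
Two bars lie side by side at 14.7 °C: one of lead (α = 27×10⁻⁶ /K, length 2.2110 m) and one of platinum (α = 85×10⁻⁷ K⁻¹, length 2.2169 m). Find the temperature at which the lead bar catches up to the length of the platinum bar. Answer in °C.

T = 159.1 °C

L₁(1 + α₁ΔT) = L₂(1 + α₂ΔT) ⇒ ΔT = (L₂ − L₁)/(α₁L₁ − α₂L₂)
L₂ − L₁ = 2.2169 − 2.2110 = 5.90×10⁻³ m
α₁L₁ − α₂L₂ = 27×10⁻⁶×2.2110 − 85×10⁻⁷×2.2169 = 4.085335×10⁻⁵ m/K
ΔT = 5.90×10⁻³ / 4.085335×10⁻⁵ = 144.419 K
T = 14.7 + 144.419 = 159.119 °C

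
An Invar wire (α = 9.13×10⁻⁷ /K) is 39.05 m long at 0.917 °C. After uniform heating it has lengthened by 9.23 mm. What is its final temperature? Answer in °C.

ΔL = αL₀ΔT ⇒ ΔT = ΔL / (αL₀)
ΔT = 9.23×10⁻³ m / (9.13×10⁻⁷ × 39.05 m) = 258.887 K
T = 0.917 + 258.887 = 259.804 °C

T = 260 °C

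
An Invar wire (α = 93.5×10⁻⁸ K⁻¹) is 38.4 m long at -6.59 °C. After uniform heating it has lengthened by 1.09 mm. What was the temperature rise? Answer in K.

ΔL = αL₀ΔT ⇒ ΔT = ΔL / (αL₀)
ΔT = 1.09×10⁻³ m / (93.5×10⁻⁸ × 38.4 m) = 30.359 K

ΔT = 30.4 K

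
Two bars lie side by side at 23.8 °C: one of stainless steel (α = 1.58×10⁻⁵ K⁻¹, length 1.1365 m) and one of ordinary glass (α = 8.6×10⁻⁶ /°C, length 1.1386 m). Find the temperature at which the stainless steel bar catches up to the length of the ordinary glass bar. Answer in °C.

L₁(1 + α₁ΔT) = L₂(1 + α₂ΔT) ⇒ ΔT = (L₂ − L₁)/(α₁L₁ − α₂L₂)
L₂ − L₁ = 1.1386 − 1.1365 = 2.10×10⁻³ m
α₁L₁ − α₂L₂ = 1.58×10⁻⁵×1.1365 − 8.6×10⁻⁶×1.1386 = 8.16474×10⁻⁶ m/K
ΔT = 2.10×10⁻³ / 8.16474×10⁻⁶ = 257.204 K
T = 23.8 + 257.204 = 281.004 °C

T = 281.0 °C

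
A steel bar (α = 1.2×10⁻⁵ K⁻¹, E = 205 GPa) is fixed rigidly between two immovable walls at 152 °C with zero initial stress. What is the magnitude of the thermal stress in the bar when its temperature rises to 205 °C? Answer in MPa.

Fully constrained: the free strain ε = αΔT is blocked, so σ = Eε = EαΔT.
|ΔT| = 53 K
σ = 205×10⁹ × 1.2×10⁻⁵ × 53 = 1.30×10⁸ Pa

σ = 130 MPa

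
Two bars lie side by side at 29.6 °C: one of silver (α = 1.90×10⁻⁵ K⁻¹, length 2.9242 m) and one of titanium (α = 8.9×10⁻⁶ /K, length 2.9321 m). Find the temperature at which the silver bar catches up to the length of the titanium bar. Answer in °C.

Equal length when α₁L₁ΔT − α₂L₂ΔT = L₂ − L₁ = 7.90×10⁻³ m
α₁L₁ = 5.55598×10⁻⁵, α₂L₂ = 2.609569×10⁻⁵ → Δ(αL) = 2.946411×10⁻⁵ m/K
ΔT = 7.90×10⁻³ / 2.946411×10⁻⁵ = 268.123 K, so T = 29.6 + 268.123 = 297.723 °C

T = 297.7 °C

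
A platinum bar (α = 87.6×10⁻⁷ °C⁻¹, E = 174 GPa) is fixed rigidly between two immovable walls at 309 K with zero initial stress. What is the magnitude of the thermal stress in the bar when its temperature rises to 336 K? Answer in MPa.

σ = 41.2 MPa

Fully constrained: the free strain ε = αΔT is blocked, so σ = Eε = EαΔT.
|ΔT| = 27 K
σ = 174×10⁹ × 87.6×10⁻⁷ × 27 = 4.12×10⁷ Pa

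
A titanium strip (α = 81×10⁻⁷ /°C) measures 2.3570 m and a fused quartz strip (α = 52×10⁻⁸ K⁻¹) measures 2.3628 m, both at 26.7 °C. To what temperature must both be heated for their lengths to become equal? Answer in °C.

L₁(1 + α₁ΔT) = L₂(1 + α₂ΔT) ⇒ ΔT = (L₂ − L₁)/(α₁L₁ − α₂L₂)
L₂ − L₁ = 2.3628 − 2.3570 = 5.80×10⁻³ m
α₁L₁ − α₂L₂ = 81×10⁻⁷×2.3570 − 52×10⁻⁸×2.3628 = 1.7863044×10⁻⁵ m/K
ΔT = 5.80×10⁻³ / 1.7863044×10⁻⁵ = 324.693 K
T = 26.7 + 324.693 = 351.393 °C

T = 351.4 °C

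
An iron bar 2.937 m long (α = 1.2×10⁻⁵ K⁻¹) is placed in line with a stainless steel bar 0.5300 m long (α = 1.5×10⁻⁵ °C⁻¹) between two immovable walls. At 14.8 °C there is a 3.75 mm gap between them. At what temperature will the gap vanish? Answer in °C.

T = 102 °C

α₁L₁ = 3.5244×10⁻⁵ m/K, α₂L₂ = 7.950×10⁻⁶ m/K → total 4.3194×10⁻⁵ m/K
ΔT = g/(α₁L₁+α₂L₂) = 3.75×10⁻³ / 4.3194×10⁻⁵ = 86.82 K
T = 14.8 + 86.82 = 101.62 °C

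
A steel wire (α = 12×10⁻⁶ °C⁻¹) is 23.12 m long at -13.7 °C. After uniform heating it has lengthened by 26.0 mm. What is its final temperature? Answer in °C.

T = 80.0 °C

ΔL = αL₀ΔT ⇒ ΔT = ΔL / (αL₀)
ΔT = 26.0×10⁻³ m / (12×10⁻⁶ × 23.12 m) = 93.714 K
T = -13.7 + 93.714 = 80.014 °C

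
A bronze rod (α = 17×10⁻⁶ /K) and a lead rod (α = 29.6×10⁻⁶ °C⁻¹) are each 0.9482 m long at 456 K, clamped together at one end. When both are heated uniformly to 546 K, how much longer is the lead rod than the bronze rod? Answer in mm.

ΔT = 90 K
bronze: ΔL = 17×10⁻⁶ × 0.9482 m × 90 = 1.4507×10⁻³ m = 1.4507 mm
lead: ΔL = 29.6×10⁻⁶ × 0.9482 m × 90 = 2.5260×10⁻³ m = 2.5260 mm
difference = 2.5260 − 1.4507 = 1.0753 mm

1.08 mm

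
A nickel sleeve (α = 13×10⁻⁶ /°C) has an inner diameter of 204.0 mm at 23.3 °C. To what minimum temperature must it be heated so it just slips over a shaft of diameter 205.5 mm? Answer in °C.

T = 589 °C

Required Δd = 205.5 − 204.0 = 1.5 mm
Δd = αd₀ΔT ⇒ ΔT = Δd/(αd₀) = 1.5 / (13×10⁻⁶ × 204.0) = 565.61 K
T_min = 23.3 + 565.61 = 588.91 °C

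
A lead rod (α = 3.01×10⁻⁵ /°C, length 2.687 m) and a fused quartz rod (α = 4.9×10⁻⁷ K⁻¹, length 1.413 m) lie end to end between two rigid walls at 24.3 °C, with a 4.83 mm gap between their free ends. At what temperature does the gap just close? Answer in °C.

α₁L₁ = 8.08787×10⁻⁵ m/K, α₂L₂ = 6.9237×10⁻⁷ m/K → total 8.157107×10⁻⁵ m/K
ΔT = g/(α₁L₁+α₂L₂) = 4.83×10⁻³ / 8.157107×10⁻⁵ = 59.212 K
T = 24.3 + 59.212 = 83.512 °C

T = 83.5 °C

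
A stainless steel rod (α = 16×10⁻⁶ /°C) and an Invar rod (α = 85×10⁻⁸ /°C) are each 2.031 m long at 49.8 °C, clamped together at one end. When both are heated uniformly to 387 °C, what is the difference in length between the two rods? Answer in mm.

10.4 mm

ΔT = 337.2 K
stainless steel: ΔL = 16×10⁻⁶ × 2.031 m × 337.2 = 1.0958×10⁻² m = 10.958 mm
Invar: ΔL = 85×10⁻⁸ × 2.031 m × 337.2 = 5.8213×10⁻⁴ m = 0.58213 mm
difference = 10.958 − 0.58213 = 10.37587 mm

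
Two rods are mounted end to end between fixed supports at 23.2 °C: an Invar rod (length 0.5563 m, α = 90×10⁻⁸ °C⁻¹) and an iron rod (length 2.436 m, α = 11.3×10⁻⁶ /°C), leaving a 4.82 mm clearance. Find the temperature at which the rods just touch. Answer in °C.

T = 195 °C

α₁L₁ = 5.0067×10⁻⁷ m/K, α₂L₂ = 2.75268×10⁻⁵ m/K → total 2.802747×10⁻⁵ m/K
ΔT = g/(α₁L₁+α₂L₂) = 4.82×10⁻³ / 2.802747×10⁻⁵ = 171.97 K
T = 23.2 + 171.97 = 195.17 °C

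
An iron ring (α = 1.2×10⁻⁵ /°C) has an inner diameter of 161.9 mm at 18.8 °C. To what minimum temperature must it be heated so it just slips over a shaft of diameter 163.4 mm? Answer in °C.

Required Δd = 163.4 − 161.9 = 1.5 mm
Δd = αd₀ΔT ⇒ ΔT = Δd/(αd₀) = 1.5 / (1.2×10⁻⁵ × 161.9) = 772.08 K
T_min = 18.8 + 772.08 = 790.88 °C

T = 791 °C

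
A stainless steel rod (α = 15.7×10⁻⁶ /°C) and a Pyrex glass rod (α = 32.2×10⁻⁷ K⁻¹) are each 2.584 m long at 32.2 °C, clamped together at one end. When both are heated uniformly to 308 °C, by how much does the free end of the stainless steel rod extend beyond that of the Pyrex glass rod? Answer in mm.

8.89 mm

ΔT = 275.8 K
stainless steel: ΔL = 15.7×10⁻⁶ × 2.584 m × 275.8 = 1.1189×10⁻² m = 11.189 mm
Pyrex glass: ΔL = 32.2×10⁻⁷ × 2.584 m × 275.8 = 2.2948×10⁻³ m = 2.2948 mm
difference = 11.189 − 2.2948 = 8.8942 mm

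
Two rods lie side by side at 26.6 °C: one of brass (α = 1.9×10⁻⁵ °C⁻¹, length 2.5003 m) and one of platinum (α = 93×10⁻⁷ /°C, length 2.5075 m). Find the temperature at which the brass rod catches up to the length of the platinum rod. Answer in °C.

T = 324.3 °C

L₁(1 + α₁ΔT) = L₂(1 + α₂ΔT) ⇒ ΔT = (L₂ − L₁)/(α₁L₁ − α₂L₂)
L₂ − L₁ = 2.5075 − 2.5003 = 7.20×10⁻³ m
α₁L₁ − α₂L₂ = 1.9×10⁻⁵×2.5003 − 93×10⁻⁷×2.5075 = 2.418595×10⁻⁵ m/K
ΔT = 7.20×10⁻³ / 2.418595×10⁻⁵ = 297.693 K
T = 26.6 + 297.693 = 324.293 °C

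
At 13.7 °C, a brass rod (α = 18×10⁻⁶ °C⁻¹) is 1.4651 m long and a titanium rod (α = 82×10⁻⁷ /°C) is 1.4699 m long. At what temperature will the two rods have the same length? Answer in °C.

Equal length when α₁L₁ΔT − α₂L₂ΔT = L₂ − L₁ = 4.80×10⁻³ m
α₁L₁ = 2.63718×10⁻⁵, α₂L₂ = 1.205318×10⁻⁵ → Δ(αL) = 1.431862×10⁻⁵ m/K
ΔT = 4.80×10⁻³ / 1.431862×10⁻⁵ = 335.228 K, so T = 13.7 + 335.228 = 348.928 °C

T = 348.9 °C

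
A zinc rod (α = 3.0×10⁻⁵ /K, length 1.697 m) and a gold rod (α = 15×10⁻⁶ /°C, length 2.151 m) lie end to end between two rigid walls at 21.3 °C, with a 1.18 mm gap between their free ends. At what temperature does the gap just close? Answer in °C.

T = 35.5 °C

α₁L₁ = 5.091×10⁻⁵ m/K, α₂L₂ = 3.2265×10⁻⁵ m/K → total 8.3175×10⁻⁵ m/K
ΔT = g/(α₁L₁+α₂L₂) = 1.18×10⁻³ / 8.3175×10⁻⁵ = 14.187 K
T = 21.3 + 14.187 = 35.487 °C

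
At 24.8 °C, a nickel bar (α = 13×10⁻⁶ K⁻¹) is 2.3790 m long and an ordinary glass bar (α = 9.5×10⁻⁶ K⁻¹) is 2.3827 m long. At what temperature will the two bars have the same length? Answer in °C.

Equal length when α₁L₁ΔT − α₂L₂ΔT = L₂ − L₁ = 3.70×10⁻³ m
α₁L₁ = 3.0927×10⁻⁵, α₂L₂ = 2.263565×10⁻⁵ → Δ(αL) = 8.29135×10⁻⁶ m/K
ΔT = 3.70×10⁻³ / 8.29135×10⁻⁶ = 446.248 K, so T = 24.8 + 446.248 = 471.048 °C

T = 471.0 °C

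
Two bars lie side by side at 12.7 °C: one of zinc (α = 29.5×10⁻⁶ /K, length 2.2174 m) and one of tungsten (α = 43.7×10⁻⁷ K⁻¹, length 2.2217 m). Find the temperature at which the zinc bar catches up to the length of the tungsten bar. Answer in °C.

L₁(1 + α₁ΔT) = L₂(1 + α₂ΔT) ⇒ ΔT = (L₂ − L₁)/(α₁L₁ − α₂L₂)
L₂ − L₁ = 2.2217 − 2.2174 = 4.30×10⁻³ m
α₁L₁ − α₂L₂ = 29.5×10⁻⁶×2.2174 − 43.7×10⁻⁷×2.2217 = 5.5704471×10⁻⁵ m/K
ΔT = 4.30×10⁻³ / 5.5704471×10⁻⁵ = 77.1931 K
T = 12.7 + 77.1931 = 89.8931 °C

T = 89.89 °C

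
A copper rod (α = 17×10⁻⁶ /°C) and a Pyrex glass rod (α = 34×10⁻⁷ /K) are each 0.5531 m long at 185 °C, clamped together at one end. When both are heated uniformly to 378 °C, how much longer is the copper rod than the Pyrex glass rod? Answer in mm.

ΔT = 193 K
copper: ΔL = 17×10⁻⁶ × 0.5531 m × 193 = 1.8147×10⁻³ m = 1.8147 mm
Pyrex glass: ΔL = 34×10⁻⁷ × 0.5531 m × 193 = 3.6294×10⁻⁴ m = 0.36294 mm
difference = 1.8147 − 0.36294 = 1.45176 mm

1.45 mm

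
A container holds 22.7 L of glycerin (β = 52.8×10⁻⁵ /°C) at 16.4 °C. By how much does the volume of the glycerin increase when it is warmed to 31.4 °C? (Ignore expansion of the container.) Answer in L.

ΔV = 0.180 L

|ΔT| = |31.4 − 16.4| = 15.0 K
ΔV = βV₀ΔT = (52.8×10⁻⁵)(22.7)(15.0) = 0.180 L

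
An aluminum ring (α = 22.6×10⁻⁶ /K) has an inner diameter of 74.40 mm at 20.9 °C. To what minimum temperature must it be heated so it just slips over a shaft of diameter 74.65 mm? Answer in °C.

T = 170 °C

Required Δd = 74.65 − 74.40 = 0.25 mm
Δd = αd₀ΔT ⇒ ΔT = Δd/(αd₀) = 0.25 / (22.6×10⁻⁶ × 74.40) = 148.68 K
T_min = 20.9 + 148.68 = 169.58 °C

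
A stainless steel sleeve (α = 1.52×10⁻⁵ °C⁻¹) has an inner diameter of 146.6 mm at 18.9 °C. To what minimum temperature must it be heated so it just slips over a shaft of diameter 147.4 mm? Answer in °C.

T = 378 °C

Required Δd = 147.4 − 146.6 = 0.8 mm
Δd = αd₀ΔT ⇒ ΔT = Δd/(αd₀) = 0.8 / (1.52×10⁻⁵ × 146.6) = 359.01 K
T_min = 18.9 + 359.01 = 377.91 °C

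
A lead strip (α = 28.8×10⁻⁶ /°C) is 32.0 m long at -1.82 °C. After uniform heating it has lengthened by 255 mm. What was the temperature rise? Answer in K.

ΔL = αL₀ΔT ⇒ ΔT = ΔL / (αL₀)
ΔT = 255×10⁻³ m / (28.8×10⁻⁶ × 32.0 m) = 276.69 K

ΔT = 277 K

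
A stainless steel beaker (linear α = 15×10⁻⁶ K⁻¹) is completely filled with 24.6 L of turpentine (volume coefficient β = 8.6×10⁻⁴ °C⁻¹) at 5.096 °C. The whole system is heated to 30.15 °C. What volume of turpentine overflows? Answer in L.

The beaker also expands: β_container ≈ 3α = 4.5×10⁻⁵ /K
Net overflow = V₀(β_liq − 3α_cont)ΔT
β − 3α = 8.60×10⁻⁴ − 4.5×10⁻⁵ = 8.15×10⁻⁴ /K; ΔT = 25.054 K
ΔV = 24.6 × 8.15×10⁻⁴ × 25.054 = 0.502 L

0.502 L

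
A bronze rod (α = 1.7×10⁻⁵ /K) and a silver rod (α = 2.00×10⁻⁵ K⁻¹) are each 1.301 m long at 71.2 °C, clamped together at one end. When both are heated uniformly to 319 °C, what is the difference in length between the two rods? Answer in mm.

ΔT = 247.8 K
bronze: ΔL = 1.7×10⁻⁵ × 1.301 m × 247.8 = 5.4806×10⁻³ m = 5.4806 mm
silver: ΔL = 2.00×10⁻⁵ × 1.301 m × 247.8 = 6.4478×10⁻³ m = 6.4478 mm
difference = 6.4478 − 5.4806 = 0.9672 mm

0.967 mm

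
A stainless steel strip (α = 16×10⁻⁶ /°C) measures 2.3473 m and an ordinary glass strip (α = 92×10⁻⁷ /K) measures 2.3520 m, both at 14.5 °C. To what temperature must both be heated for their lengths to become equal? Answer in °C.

T = 309.8 °C

Equal length when α₁L₁ΔT − α₂L₂ΔT = L₂ − L₁ = 4.70×10⁻³ m
α₁L₁ = 3.75568×10⁻⁵, α₂L₂ = 2.16384×10⁻⁵ → Δ(αL) = 1.59184×10⁻⁵ m/K
ΔT = 4.70×10⁻³ / 1.59184×10⁻⁵ = 295.256 K, so T = 14.5 + 295.256 = 309.756 °C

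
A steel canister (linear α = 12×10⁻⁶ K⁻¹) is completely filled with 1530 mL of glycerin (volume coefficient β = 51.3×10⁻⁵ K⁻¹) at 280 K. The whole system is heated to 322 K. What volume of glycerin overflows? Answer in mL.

The canister also expands: β_container ≈ 3α = 3.6×10⁻⁵ /K
Net overflow = V₀(β_liq − 3α_cont)ΔT
β − 3α = 5.13×10⁻⁴ − 3.6×10⁻⁵ = 4.77×10⁻⁴ /K; ΔT = 42 K
ΔV = 1530 × 4.77×10⁻⁴ × 42 = 30.7 mL

30.7 mL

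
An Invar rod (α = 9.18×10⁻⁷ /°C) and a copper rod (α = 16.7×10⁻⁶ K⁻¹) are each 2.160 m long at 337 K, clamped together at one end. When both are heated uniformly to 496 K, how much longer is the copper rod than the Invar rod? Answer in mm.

5.42 mm

ΔT = 159 K
Invar: ΔL = 9.18×10⁻⁷ × 2.160 m × 159 = 3.1528×10⁻⁴ m = 0.31528 mm
copper: ΔL = 16.7×10⁻⁶ × 2.160 m × 159 = 5.7354×10⁻³ m = 5.7354 mm
difference = 5.7354 − 0.31528 = 5.42012 mm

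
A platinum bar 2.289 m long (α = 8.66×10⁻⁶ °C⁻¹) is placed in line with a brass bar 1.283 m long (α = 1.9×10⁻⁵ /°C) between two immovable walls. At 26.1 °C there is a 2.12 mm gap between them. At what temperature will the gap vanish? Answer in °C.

α₁L₁ = 1.982274×10⁻⁵ m/K, α₂L₂ = 2.4377×10⁻⁵ m/K → total 4.419974×10⁻⁵ m/K
ΔT = g/(α₁L₁+α₂L₂) = 2.12×10⁻³ / 4.419974×10⁻⁵ = 47.964 K
T = 26.1 + 47.964 = 74.064 °C

T = 74.1 °C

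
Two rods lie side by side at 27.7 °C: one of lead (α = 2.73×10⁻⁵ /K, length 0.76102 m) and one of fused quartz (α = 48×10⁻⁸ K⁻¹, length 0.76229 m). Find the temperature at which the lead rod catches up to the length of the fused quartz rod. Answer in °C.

T = 89.92 °C

Equal length when α₁L₁ΔT − α₂L₂ΔT = L₂ − L₁ = 1.27×10⁻³ m
α₁L₁ = 2.0775846×10⁻⁵, α₂L₂ = 3.658992×10⁻⁷ → Δ(αL) = 2.04099468×10⁻⁵ m/K
ΔT = 1.27×10⁻³ / 2.04099468×10⁻⁵ = 62.2246 K, so T = 27.7 + 62.2246 = 89.9246 °C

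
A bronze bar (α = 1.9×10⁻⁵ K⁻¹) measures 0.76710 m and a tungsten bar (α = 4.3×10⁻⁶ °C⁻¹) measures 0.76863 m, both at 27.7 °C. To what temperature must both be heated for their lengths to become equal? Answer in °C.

T = 163.5 °C

Equal length when α₁L₁ΔT − α₂L₂ΔT = L₂ − L₁ = 1.53×10⁻³ m
α₁L₁ = 1.45749×10⁻⁵, α₂L₂ = 3.305109×10⁻⁶ → Δ(αL) = 1.1269791×10⁻⁵ m/K
ΔT = 1.53×10⁻³ / 1.1269791×10⁻⁵ = 135.761 K, so T = 27.7 + 135.761 = 163.461 °C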